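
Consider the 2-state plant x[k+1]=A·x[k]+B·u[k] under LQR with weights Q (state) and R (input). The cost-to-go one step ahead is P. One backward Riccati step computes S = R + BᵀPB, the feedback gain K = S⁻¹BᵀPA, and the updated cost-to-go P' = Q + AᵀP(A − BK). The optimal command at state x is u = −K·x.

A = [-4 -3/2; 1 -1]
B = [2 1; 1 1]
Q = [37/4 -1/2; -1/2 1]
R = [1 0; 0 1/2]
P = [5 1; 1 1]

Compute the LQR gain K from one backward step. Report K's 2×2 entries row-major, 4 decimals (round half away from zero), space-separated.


-1.6200 -0.4700 0.0800 -0.5200

BᵀP = [11.0000 3.0000; 6.0000 2.0000]
S = R + BᵀPB = [1 0; 0 1/2] + [25.0000 14.0000; 14.0000 8.0000] = [26.0000 14.0000; 14.0000 8.5000]
BᵀPA = [-41.0000 -19.5000; -22.0000 -11.0000]
K = S⁻¹·BᵀPA = [-1.6200 -0.4700; 0.0800 -0.5200]
A−BK = [-0.8400 -0.0400; 2.5400 -0.0100]
AᵀP(A−BK) = [8.3400 0.7900; 0.7900 0.3650]
P' = Q + AᵀP(A−BK) = [17.5900 0.2900; 0.2900 1.3650]
tr(P') = 18.9550


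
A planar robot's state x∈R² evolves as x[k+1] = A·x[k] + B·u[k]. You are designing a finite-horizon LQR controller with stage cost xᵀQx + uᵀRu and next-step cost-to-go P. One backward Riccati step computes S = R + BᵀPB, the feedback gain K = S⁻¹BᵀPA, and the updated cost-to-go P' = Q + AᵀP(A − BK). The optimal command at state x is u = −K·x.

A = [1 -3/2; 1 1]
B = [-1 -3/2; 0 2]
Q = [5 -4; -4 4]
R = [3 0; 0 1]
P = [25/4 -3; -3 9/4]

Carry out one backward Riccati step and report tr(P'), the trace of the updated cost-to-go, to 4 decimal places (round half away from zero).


BᵀP = [-6.2500 3.0000; -15.3750 9.0000]
S = R + BᵀPB = [3 0; 0 1] + [6.2500 15.3750; 15.3750 41.0625] = [9.2500 15.3750; 15.3750 42.0625]
BᵀPA = [-3.2500 12.3750; -6.3750 32.0625]
K = S⁻¹·BᵀPA = [-0.2534 0.1805; -0.0589 0.6963]
A−BK = [0.6582 -0.2751; 1.1179 -0.3926]
AᵀP(A−BK) = [1.3008 -0.5996; -0.5996 0.7543]
P' = Q + AᵀP(A−BK) = [6.3008 -4.5996; -4.5996 4.7543]
tr(P') = 11.0551

11.0551


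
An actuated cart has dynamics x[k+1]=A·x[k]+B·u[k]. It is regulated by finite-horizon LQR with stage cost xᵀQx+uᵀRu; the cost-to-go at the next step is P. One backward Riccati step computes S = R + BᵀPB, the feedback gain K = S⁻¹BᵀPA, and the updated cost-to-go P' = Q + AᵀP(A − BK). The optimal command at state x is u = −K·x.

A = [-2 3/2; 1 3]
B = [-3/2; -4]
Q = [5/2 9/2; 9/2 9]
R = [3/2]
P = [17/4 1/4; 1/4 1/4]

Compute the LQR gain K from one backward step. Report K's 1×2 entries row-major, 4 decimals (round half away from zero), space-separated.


BᵀP = [-7.3750 -1.3750]
S = R + BᵀPB = [3/2] + [16.5625] = [18.0625]
BᵀPA = [13.3750 -15.1875]
K = S⁻¹·BᵀPA = [0.7405 -0.8408]
A−BK = [-0.8893 0.2388; 3.9619 -0.3633]
AᵀP(A−BK) = [6.3460 -1.8789; -1.8789 1.2924]
P' = Q + AᵀP(A−BK) = [8.8460 2.6211; 2.6211 10.2924]
tr(P') = 19.1384

0.7405 -0.8408


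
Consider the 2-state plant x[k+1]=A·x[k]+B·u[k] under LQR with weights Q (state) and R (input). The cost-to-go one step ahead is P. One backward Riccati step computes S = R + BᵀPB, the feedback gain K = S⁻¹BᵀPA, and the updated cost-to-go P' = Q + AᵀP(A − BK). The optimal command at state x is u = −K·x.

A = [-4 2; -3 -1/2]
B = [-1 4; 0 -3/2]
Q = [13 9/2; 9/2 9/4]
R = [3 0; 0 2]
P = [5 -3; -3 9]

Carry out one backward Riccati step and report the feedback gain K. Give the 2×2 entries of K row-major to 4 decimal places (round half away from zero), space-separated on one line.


1.9654 -0.1522 0.1928 0.4197

BᵀP = [-5.0000 3.0000; 24.5000 -25.5000]
S = R + BᵀPB = [3 0; 0 2] + [5.0000 -24.5000; -24.5000 136.2500] = [8.0000 -24.5000; -24.5000 138.2500]
BᵀPA = [11.0000 -11.5000; -21.5000 61.7500]
K = S⁻¹·BᵀPA = [1.9654 -0.1522; 0.1928 0.4197]
A−BK = [-2.8057 0.1691; -2.7108 0.1295]
AᵀP(A−BK) = [71.5255 -3.8023; -3.8023 0.5843]
P' = Q + AᵀP(A−BK) = [84.5255 0.6977; 0.6977 2.8343]
tr(P') = 87.3597


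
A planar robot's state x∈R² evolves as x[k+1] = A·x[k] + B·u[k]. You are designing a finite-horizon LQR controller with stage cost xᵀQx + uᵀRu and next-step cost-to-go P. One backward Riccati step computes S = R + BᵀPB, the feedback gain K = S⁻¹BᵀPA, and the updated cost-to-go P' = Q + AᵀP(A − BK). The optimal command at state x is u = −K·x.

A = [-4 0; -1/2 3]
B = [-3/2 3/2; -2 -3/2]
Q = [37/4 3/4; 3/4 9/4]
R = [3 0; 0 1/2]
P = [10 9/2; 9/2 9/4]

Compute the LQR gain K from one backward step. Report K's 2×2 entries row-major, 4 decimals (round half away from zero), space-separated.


BᵀP = [-24.0000 -11.2500; 8.2500 3.3750]
S = R + BᵀPB = [3 0; 0 1/2] + [58.5000 -19.1250; -19.1250 7.3125] = [61.5000 -19.1250; -19.1250 7.8125]
BᵀPA = [101.6250 -33.7500; -34.6875 10.1250]
K = S⁻¹·BᵀPA = [1.1381 -0.6105; -1.6539 -0.1986]
A−BK = [0.1880 -0.6179; -0.7045 1.4810]
AᵀP(A−BK) = [5.5319 -2.2178; -2.2178 1.6551]
P' = Q + AᵀP(A−BK) = [14.7819 -1.4678; -1.4678 3.9051]
tr(P') = 18.6870

1.1381 -0.6105 -1.6539 -0.1986


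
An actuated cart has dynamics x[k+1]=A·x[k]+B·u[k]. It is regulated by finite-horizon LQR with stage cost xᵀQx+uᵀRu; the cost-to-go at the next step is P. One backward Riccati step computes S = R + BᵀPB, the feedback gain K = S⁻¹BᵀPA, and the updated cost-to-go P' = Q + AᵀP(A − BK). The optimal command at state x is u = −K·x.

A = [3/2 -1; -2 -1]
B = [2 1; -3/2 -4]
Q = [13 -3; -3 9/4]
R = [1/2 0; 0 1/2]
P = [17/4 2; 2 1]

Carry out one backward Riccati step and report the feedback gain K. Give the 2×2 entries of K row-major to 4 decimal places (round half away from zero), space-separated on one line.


BᵀP = [5.5000 2.5000; -3.7500 -2.0000]
S = R + BᵀPB = [1/2 0; 0 1/2] + [7.2500 -4.5000; -4.5000 4.2500] = [7.7500 -4.5000; -4.5000 4.7500]
BᵀPA = [3.2500 -8.0000; -1.6250 5.7500]
K = S⁻¹·BᵀPA = [0.4906 -0.7321; 0.1226 0.5170]
A−BK = [0.3962 -0.0528; -0.7736 -0.0302]
AᵀP(A−BK) = [0.1675 -0.1557; -0.1557 0.4208]
P' = Q + AᵀP(A−BK) = [13.1675 -3.1557; -3.1557 2.6708]
tr(P') = 15.8382

0.4906 -0.7321 0.1226 0.5170


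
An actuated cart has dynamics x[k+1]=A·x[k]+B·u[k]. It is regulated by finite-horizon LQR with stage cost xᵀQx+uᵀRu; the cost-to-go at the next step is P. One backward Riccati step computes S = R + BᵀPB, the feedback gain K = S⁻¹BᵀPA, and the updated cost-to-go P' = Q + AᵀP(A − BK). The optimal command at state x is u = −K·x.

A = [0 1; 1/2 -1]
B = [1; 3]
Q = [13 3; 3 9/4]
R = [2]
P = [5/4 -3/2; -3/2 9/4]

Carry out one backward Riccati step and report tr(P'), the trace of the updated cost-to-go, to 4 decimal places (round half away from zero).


BᵀP = [-3.2500 5.2500]
S = R + BᵀPB = [2] + [12.5000] = [14.5000]
BᵀPA = [2.6250 -8.5000]
K = S⁻¹·BᵀPA = [0.1810 -0.5862]
A−BK = [-0.1810 1.5862; -0.0431 0.7586]
AᵀP(A−BK) = [0.0873 -0.3362; -0.3362 1.5172]
P' = Q + AᵀP(A−BK) = [13.0873 2.6638; 2.6638 3.7672]
tr(P') = 16.8545

16.8545


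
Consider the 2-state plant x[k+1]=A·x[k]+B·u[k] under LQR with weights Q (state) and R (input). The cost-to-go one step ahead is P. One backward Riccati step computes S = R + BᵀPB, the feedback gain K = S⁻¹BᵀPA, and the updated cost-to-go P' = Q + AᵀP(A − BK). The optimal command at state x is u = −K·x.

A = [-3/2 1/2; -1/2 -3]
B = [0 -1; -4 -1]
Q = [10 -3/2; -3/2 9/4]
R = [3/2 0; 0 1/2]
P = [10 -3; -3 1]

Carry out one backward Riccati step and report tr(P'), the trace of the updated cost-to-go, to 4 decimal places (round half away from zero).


14.3876

BᵀP = [12.0000 -4.0000; -7.0000 2.0000]
S = R + BᵀPB = [3/2 0; 0 1/2] + [16.0000 -8.0000; -8.0000 5.0000] = [17.5000 -8.0000; -8.0000 5.5000]
BᵀPA = [-16.0000 18.0000; 9.5000 -9.5000]
K = S⁻¹·BᵀPA = [-0.3721 0.7132; 1.1860 -0.6899]
A−BK = [-0.3140 -0.1899; -0.8023 -0.8372]
AᵀP(A−BK) = [1.0291 -0.7849; -0.7849 1.1085]
P' = Q + AᵀP(A−BK) = [11.0291 -2.2849; -2.2849 3.3585]
tr(P') = 14.3876


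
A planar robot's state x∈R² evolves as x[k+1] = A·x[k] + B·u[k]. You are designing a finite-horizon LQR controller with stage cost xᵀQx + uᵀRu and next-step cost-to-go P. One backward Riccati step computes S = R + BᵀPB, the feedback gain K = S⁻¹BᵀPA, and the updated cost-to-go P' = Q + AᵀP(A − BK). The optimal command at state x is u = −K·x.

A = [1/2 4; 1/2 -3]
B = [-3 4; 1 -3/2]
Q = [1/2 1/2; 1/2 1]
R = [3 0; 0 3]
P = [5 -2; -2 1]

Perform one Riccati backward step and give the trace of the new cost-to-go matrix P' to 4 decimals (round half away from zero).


4.3988

BᵀP = [-17.0000 7.0000; 23.0000 -9.5000]
S = R + BᵀPB = [3 0; 0 3] + [58.0000 -78.5000; -78.5000 106.2500] = [61.0000 -78.5000; -78.5000 109.2500]
BᵀPA = [-5.0000 -89.0000; 6.7500 120.5000]
K = S⁻¹·BᵀPA = [-0.0326 -0.5259; 0.0383 0.7251]
A−BK = [0.2488 -0.4781; 0.5901 -1.3865]
AᵀP(A−BK) = [0.0781 -0.0239; -0.0239 2.8207]
P' = Q + AᵀP(A−BK) = [0.5781 0.4761; 0.4761 3.8207]
tr(P') = 4.3988


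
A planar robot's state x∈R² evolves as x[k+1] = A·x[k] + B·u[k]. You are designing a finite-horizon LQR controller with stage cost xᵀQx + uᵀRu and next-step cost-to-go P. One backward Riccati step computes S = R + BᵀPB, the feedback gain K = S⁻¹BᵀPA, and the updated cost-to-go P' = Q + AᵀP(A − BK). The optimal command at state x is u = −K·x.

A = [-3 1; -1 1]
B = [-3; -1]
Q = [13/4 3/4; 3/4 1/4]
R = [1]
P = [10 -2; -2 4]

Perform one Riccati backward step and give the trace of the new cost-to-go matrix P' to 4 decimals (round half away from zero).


6.3434

BᵀP = [-28.0000 2.0000]
S = R + BᵀPB = [1] + [82.0000] = [83.0000]
BᵀPA = [82.0000 -26.0000]
K = S⁻¹·BᵀPA = [0.9880 -0.3133]
A−BK = [-0.0361 0.0602; -0.0120 0.6867]
AᵀP(A−BK) = [0.9880 -0.3133; -0.3133 1.8554]
P' = Q + AᵀP(A−BK) = [4.2380 0.4367; 0.4367 2.1054]
tr(P') = 6.3434


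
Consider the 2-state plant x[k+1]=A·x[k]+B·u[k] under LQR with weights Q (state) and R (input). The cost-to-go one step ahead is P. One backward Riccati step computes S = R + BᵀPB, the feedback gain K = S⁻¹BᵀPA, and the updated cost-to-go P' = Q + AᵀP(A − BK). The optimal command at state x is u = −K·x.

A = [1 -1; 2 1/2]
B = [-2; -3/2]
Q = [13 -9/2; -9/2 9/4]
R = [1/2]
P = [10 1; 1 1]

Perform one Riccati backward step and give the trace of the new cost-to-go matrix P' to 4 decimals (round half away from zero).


BᵀP = [-21.5000 -3.5000]
S = R + BᵀPB = [1/2] + [48.2500] = [48.7500]
BᵀPA = [-28.5000 19.7500]
K = S⁻¹·BᵀPA = [-0.5846 0.4051]
A−BK = [-0.1692 -0.1897; 1.1231 1.1077]
AᵀP(A−BK) = [1.3385 1.0462; 1.0462 1.2487]
P' = Q + AᵀP(A−BK) = [14.3385 -3.4538; -3.4538 3.4987]
tr(P') = 17.8372

17.8372


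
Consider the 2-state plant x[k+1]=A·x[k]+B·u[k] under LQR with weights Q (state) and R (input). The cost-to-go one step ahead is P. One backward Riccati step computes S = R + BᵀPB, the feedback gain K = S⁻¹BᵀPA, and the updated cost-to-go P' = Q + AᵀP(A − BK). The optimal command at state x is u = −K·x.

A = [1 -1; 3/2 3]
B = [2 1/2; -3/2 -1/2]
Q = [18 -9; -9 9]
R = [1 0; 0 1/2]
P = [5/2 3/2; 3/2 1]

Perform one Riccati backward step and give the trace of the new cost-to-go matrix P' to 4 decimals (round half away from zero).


32.1103

BᵀP = [2.7500 1.5000; 0.5000 0.2500]
S = R + BᵀPB = [1 0; 0 1/2] + [3.2500 0.6250; 0.6250 0.1250] = [4.2500 0.6250; 0.6250 0.6250]
BᵀPA = [5.0000 1.7500; 0.8750 0.2500]
K = S⁻¹·BᵀPA = [1.1379 0.4138; 0.2621 -0.0138]
A−BK = [-1.4069 -1.8207; 3.3379 3.6138]
AᵀP(A−BK) = [3.3310 2.1931; 2.1931 1.7793]
P' = Q + AᵀP(A−BK) = [21.3310 -6.8069; -6.8069 10.7793]
tr(P') = 32.1103


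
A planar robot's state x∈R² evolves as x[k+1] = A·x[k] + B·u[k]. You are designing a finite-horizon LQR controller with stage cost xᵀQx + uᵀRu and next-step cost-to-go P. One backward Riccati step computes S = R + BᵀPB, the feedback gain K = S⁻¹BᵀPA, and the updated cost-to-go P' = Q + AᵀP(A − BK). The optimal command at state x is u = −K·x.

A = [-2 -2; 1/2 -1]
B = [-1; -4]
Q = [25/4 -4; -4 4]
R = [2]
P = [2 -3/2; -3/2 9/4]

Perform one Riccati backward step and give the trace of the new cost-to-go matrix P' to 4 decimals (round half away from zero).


21.1228

BᵀP = [4.0000 -7.5000]
S = R + BᵀPB = [2] + [26.0000] = [28.0000]
BᵀPA = [-11.7500 -0.5000]
K = S⁻¹·BᵀPA = [-0.4196 -0.0179]
A−BK = [-2.4196 -2.0179; -1.1786 -1.0714]
AᵀP(A−BK) = [6.6317 5.1652; 5.1652 4.2411]
P' = Q + AᵀP(A−BK) = [12.8817 1.1652; 1.1652 8.2411]
tr(P') = 21.1228


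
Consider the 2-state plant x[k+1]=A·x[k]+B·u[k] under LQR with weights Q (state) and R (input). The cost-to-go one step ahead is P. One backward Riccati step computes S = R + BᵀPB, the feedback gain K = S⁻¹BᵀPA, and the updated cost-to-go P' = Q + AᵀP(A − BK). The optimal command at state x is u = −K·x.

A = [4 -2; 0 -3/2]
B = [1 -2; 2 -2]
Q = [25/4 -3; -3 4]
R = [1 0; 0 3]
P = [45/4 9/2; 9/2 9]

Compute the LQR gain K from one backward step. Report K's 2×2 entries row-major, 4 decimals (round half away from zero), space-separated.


-1.6460 -0.0950 -2.2227 0.7948

BᵀP = [20.2500 22.5000; -31.5000 -27.0000]
S = R + BᵀPB = [1 0; 0 3] + [65.2500 -85.5000; -85.5000 117.0000] = [66.2500 -85.5000; -85.5000 120.0000]
BᵀPA = [81.0000 -74.2500; -126.0000 103.5000]
K = S⁻¹·BᵀPA = [-1.6460 -0.0950; -2.2227 0.7948]
A−BK = [1.2005 -0.3154; -1.1536 0.2796]
AᵀP(A−BK) = [33.2567 -9.1583; -9.1583 2.9332]
P' = Q + AᵀP(A−BK) = [39.5067 -12.1583; -12.1583 6.9332]
tr(P') = 46.4399


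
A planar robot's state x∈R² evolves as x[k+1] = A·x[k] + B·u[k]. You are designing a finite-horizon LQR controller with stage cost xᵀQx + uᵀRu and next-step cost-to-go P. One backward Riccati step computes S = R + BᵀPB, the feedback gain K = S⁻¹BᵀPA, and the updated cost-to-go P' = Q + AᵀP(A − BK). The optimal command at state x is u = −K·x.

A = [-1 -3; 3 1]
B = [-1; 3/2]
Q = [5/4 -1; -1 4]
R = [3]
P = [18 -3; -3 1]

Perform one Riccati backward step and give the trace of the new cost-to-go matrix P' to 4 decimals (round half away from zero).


BᵀP = [-22.5000 4.5000]
S = R + BᵀPB = [3] + [29.2500] = [32.2500]
BᵀPA = [36.0000 72.0000]
K = S⁻¹·BᵀPA = [1.1163 2.2326]
A−BK = [0.1163 -0.7674; 1.3256 -2.3488]
AᵀP(A−BK) = [4.8140 6.6279; 6.6279 20.2558]
P' = Q + AᵀP(A−BK) = [6.0640 5.6279; 5.6279 24.2558]
tr(P') = 30.3198

30.3198


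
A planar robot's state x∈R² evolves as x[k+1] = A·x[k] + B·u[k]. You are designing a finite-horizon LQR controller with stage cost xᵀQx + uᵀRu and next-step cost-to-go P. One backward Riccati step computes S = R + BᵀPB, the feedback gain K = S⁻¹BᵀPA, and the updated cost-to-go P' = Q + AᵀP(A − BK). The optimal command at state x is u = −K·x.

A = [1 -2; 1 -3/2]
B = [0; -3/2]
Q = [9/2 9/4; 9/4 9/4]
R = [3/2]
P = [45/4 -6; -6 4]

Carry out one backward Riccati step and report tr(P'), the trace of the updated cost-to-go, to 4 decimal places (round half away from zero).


19.4286

BᵀP = [9.0000 -6.0000]
S = R + BᵀPB = [3/2] + [9.0000] = [10.5000]
BᵀPA = [3.0000 -9.0000]
K = S⁻¹·BᵀPA = [0.2857 -0.8571]
A−BK = [1.0000 -2.0000; 1.4286 -2.7857]
AᵀP(A−BK) = [2.3929 -4.9286; -4.9286 10.2857]
P' = Q + AᵀP(A−BK) = [6.8929 -2.6786; -2.6786 12.5357]
tr(P') = 19.4286


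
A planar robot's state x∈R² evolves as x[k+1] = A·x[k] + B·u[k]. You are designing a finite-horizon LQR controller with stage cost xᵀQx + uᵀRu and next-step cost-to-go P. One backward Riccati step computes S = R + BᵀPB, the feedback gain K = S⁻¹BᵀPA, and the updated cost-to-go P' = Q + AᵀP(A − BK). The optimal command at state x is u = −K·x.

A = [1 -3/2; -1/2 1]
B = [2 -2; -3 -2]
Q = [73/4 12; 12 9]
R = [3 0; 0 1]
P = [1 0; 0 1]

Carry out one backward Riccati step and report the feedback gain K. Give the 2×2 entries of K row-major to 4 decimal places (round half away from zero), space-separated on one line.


BᵀP = [2.0000 -3.0000; -2.0000 -2.0000]
S = R + BᵀPB = [3 0; 0 1] + [13.0000 2.0000; 2.0000 8.0000] = [16.0000 2.0000; 2.0000 9.0000]
BᵀPA = [3.5000 -6.0000; -1.0000 1.0000]
K = S⁻¹·BᵀPA = [0.2393 -0.4000; -0.1643 0.2000]
A−BK = [0.1929 -0.3000; -0.1107 0.2000]
AᵀP(A−BK) = [0.2482 -0.4000; -0.4000 0.6500]
P' = Q + AᵀP(A−BK) = [18.4982 11.6000; 11.6000 9.6500]
tr(P') = 28.1482

0.2393 -0.4000 -0.1643 0.2000


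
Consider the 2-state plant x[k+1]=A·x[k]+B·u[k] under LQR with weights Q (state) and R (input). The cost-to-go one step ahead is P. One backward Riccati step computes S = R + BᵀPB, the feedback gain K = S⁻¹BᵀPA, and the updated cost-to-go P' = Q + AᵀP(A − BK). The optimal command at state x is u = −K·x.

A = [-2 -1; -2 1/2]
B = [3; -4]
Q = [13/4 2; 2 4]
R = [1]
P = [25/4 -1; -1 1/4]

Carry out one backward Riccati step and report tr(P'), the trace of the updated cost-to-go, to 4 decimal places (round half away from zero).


BᵀP = [22.7500 -4.0000]
S = R + BᵀPB = [1] + [84.2500] = [85.2500]
BᵀPA = [-37.5000 -24.7500]
K = S⁻¹·BᵀPA = [-0.4399 -0.2903]
A−BK = [-0.6804 -0.1290; -3.7595 -0.6613]
AᵀP(A−BK) = [1.5044 0.3629; 0.3629 0.1270]
P' = Q + AᵀP(A−BK) = [4.7544 2.3629; 2.3629 4.1270]
tr(P') = 8.8814

8.8814


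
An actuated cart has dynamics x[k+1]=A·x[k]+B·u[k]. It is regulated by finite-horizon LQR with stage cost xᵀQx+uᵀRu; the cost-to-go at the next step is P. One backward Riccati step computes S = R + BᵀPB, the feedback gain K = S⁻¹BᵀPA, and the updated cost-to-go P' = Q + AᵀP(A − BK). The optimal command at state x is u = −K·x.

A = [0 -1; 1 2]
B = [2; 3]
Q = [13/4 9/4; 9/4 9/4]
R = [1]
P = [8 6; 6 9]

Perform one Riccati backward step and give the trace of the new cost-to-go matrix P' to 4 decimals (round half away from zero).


15.9140

BᵀP = [34.0000 39.0000]
S = R + BᵀPB = [1] + [185.0000] = [186.0000]
BᵀPA = [39.0000 44.0000]
K = S⁻¹·BᵀPA = [0.2097 0.2366]
A−BK = [-0.4194 -1.4731; 0.3710 1.2903]
AᵀP(A−BK) = [0.8226 2.7742; 2.7742 9.5914]
P' = Q + AᵀP(A−BK) = [4.0726 5.0242; 5.0242 11.8414]
tr(P') = 15.9140


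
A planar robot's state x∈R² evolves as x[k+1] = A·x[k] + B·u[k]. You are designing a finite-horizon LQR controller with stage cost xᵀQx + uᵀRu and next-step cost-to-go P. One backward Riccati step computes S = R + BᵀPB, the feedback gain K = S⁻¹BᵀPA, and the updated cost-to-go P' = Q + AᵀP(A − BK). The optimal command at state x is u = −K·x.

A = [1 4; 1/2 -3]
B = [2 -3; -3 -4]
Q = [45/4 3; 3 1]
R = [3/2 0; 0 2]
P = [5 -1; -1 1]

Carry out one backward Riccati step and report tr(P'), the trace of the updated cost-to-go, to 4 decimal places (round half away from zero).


BᵀP = [13.0000 -5.0000; -11.0000 -1.0000]
S = R + BᵀPB = [3/2 0; 0 2] + [41.0000 -19.0000; -19.0000 37.0000] = [42.5000 -19.0000; -19.0000 39.0000]
BᵀPA = [10.5000 67.0000; -11.5000 -41.0000]
K = S⁻¹·BᵀPA = [0.1473 1.4146; -0.2231 -0.3621]
A−BK = [0.0361 0.0845; 0.0496 -0.2048]
AᵀP(A−BK) = [0.1375 0.4825; 0.4825 3.3760]
P' = Q + AᵀP(A−BK) = [11.3875 3.4825; 3.4825 4.3760]
tr(P') = 15.7635

15.7635


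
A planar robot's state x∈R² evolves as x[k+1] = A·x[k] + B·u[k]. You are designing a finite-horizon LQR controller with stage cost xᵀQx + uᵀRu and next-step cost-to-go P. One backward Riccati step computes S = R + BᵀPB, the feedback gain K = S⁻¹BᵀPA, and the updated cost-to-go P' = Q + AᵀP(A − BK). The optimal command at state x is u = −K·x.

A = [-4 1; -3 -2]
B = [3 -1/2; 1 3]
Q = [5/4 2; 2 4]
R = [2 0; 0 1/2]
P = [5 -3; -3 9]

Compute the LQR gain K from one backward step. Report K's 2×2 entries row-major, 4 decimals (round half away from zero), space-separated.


BᵀP = [12.0000 0.0000; -11.5000 28.5000]
S = R + BᵀPB = [2 0; 0 1/2] + [36.0000 -6.0000; -6.0000 91.2500] = [38.0000 -6.0000; -6.0000 91.7500]
BᵀPA = [-48.0000 12.0000; -39.5000 -68.5000]
K = S⁻¹·BᵀPA = [-1.3450 0.2000; -0.5185 -0.7335]
A−BK = [-0.2242 0.0333; -0.0996 0.0006]
AᵀP(A−BK) = [3.9591 -0.3753; -0.3753 0.3544]
P' = Q + AᵀP(A−BK) = [5.2091 1.6247; 1.6247 4.3544]
tr(P') = 9.5636

-1.3450 0.2000 -0.5185 -0.7335


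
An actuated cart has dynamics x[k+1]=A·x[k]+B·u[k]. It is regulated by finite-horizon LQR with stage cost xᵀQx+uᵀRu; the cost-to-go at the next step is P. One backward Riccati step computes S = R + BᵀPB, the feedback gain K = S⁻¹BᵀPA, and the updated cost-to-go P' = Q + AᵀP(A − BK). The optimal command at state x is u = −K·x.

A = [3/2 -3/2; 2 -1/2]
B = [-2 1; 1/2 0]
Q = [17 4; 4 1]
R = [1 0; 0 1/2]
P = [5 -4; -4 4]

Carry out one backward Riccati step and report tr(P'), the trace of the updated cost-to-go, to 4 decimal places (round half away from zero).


BᵀP = [-12.0000 10.0000; 5.0000 -4.0000]
S = R + BᵀPB = [1 0; 0 1/2] + [29.0000 -12.0000; -12.0000 5.0000] = [30.0000 -12.0000; -12.0000 5.5000]
BᵀPA = [2.0000 13.0000; -0.5000 -5.5000]
K = S⁻¹·BᵀPA = [0.2381 0.2619; 0.4286 -0.4286]
A−BK = [1.5476 -0.5476; 1.8810 -0.6310]
AᵀP(A−BK) = [2.9881 -0.9881; -0.9881 0.4881]
P' = Q + AᵀP(A−BK) = [19.9881 3.0119; 3.0119 1.4881]
tr(P') = 21.4762

21.4762


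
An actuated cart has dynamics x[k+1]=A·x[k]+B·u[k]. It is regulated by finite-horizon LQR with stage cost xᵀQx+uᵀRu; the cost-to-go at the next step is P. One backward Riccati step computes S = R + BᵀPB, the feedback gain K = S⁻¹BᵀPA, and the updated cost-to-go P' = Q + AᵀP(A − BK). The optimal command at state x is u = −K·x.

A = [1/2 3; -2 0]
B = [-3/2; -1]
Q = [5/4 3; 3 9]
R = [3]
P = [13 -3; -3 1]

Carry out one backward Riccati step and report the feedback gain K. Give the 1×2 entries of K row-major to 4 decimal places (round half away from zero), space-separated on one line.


BᵀP = [-16.5000 3.5000]
S = R + BᵀPB = [3] + [21.2500] = [24.2500]
BᵀPA = [-15.2500 -49.5000]
K = S⁻¹·BᵀPA = [-0.6289 -2.0412]
A−BK = [-0.4433 -0.0619; -2.6289 -2.0412]
AᵀP(A−BK) = [3.6598 6.3711; 6.3711 15.9588]
P' = Q + AᵀP(A−BK) = [4.9098 9.3711; 9.3711 24.9588]
tr(P') = 29.8686

-0.6289 -2.0412


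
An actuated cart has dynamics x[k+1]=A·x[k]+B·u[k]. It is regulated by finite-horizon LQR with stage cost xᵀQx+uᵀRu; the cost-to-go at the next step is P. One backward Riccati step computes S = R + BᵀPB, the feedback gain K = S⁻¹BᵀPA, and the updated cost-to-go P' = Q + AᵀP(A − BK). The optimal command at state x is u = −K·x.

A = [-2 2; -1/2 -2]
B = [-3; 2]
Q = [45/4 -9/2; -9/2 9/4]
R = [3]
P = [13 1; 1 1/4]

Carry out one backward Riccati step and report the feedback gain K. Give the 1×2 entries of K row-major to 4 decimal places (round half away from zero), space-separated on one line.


BᵀP = [-37.0000 -2.5000]
S = R + BᵀPB = [3] + [106.0000] = [109.0000]
BᵀPA = [75.2500 -69.0000]
K = S⁻¹·BᵀPA = [0.6904 -0.6330]
A−BK = [0.0711 0.1009; -1.8807 -0.7339]
AᵀP(A−BK) = [2.1124 -1.1147; -1.1147 1.3211]
P' = Q + AᵀP(A−BK) = [13.3624 -5.6147; -5.6147 3.5711]
tr(P') = 16.9335

0.6904 -0.6330


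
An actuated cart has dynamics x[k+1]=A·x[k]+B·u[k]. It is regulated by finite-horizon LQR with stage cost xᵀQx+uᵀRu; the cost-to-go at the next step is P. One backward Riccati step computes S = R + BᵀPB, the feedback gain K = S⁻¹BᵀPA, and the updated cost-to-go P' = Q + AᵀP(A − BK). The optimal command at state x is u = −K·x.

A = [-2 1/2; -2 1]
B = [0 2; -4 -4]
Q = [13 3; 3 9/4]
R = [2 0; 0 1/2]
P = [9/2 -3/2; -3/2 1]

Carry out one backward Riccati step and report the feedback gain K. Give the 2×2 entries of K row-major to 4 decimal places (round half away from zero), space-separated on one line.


BᵀP = [6.0000 -4.0000; 15.0000 -7.0000]
S = R + BᵀPB = [2 0; 0 1/2] + [16.0000 28.0000; 28.0000 58.0000] = [18.0000 28.0000; 28.0000 58.5000]
BᵀPA = [-4.0000 -1.0000; -16.0000 0.5000]
K = S⁻¹·BᵀPA = [0.7955 -0.2695; -0.6543 0.1375]
A−BK = [-0.6914 0.2249; -1.4349 0.4721]
AᵀP(A−BK) = [2.7138 -0.8773; -0.8773 0.2867]
P' = Q + AᵀP(A−BK) = [15.7138 2.1227; 2.1227 2.5367]
tr(P') = 18.2505

0.7955 -0.2695 -0.6543 0.1375


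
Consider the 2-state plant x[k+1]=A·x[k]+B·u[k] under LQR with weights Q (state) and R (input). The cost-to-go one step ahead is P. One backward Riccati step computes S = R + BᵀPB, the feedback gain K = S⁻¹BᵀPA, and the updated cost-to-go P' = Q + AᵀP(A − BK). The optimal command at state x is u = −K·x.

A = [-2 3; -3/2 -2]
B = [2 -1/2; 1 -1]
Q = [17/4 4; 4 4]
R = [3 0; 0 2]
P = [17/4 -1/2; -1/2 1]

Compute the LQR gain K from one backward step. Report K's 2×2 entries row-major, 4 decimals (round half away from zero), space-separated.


-0.7642 1.3930 0.3700 0.6167

BᵀP = [8.0000 0.0000; -1.6250 -0.7500]
S = R + BᵀPB = [3 0; 0 2] + [16.0000 -4.0000; -4.0000 1.5625] = [19.0000 -4.0000; -4.0000 3.5625]
BᵀPA = [-16.0000 24.0000; 4.3750 -3.3750]
K = S⁻¹·BᵀPA = [-0.7642 1.3930; 0.3700 0.6167]
A−BK = [-0.2866 0.5224; -0.3658 -2.7763]
AᵀP(A−BK) = [2.4039 -2.6602; -2.6602 16.8996]
P' = Q + AᵀP(A−BK) = [6.6539 1.3398; 1.3398 20.8996]
tr(P') = 27.5535


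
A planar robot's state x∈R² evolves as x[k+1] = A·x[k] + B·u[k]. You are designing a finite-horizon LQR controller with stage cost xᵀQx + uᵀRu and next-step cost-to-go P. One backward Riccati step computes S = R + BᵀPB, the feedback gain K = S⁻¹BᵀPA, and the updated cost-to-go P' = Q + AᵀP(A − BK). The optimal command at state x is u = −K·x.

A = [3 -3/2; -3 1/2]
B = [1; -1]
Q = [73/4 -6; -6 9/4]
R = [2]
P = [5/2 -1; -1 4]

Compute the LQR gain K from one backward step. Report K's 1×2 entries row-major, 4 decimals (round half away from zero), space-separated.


2.4286 -0.7381

BᵀP = [3.5000 -5.0000]
S = R + BᵀPB = [2] + [8.5000] = [10.5000]
BᵀPA = [25.5000 -7.7500]
K = S⁻¹·BᵀPA = [2.4286 -0.7381]
A−BK = [0.5714 -0.7619; -0.5714 -0.2381]
AᵀP(A−BK) = [14.5714 -4.4286; -4.4286 2.4048]
P' = Q + AᵀP(A−BK) = [32.8214 -10.4286; -10.4286 4.6548]
tr(P') = 37.4762


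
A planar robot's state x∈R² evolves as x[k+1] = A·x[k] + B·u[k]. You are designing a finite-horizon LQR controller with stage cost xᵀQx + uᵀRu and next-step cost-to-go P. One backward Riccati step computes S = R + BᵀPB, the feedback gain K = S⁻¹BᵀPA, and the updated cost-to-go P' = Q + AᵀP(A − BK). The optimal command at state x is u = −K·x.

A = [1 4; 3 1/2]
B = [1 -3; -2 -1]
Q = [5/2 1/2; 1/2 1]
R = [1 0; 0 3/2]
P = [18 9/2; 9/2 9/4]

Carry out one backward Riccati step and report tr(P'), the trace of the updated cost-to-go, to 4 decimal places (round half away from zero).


BᵀP = [9.0000 0.0000; -58.5000 -15.7500]
S = R + BᵀPB = [1 0; 0 3/2] + [9.0000 -27.0000; -27.0000 191.2500] = [10.0000 -27.0000; -27.0000 192.7500]
BᵀPA = [9.0000 36.0000; -105.7500 -241.8750]
K = S⁻¹·BᵀPA = [-0.9349 0.3407; -0.6796 -1.2071]
A−BK = [-0.1039 0.0379; 0.4506 -0.0257]
AᵀP(A−BK) = [1.7966 0.9039; 0.9039 2.3204]
P' = Q + AᵀP(A−BK) = [4.2966 1.4039; 1.4039 3.3204]
tr(P') = 7.6170

7.6170


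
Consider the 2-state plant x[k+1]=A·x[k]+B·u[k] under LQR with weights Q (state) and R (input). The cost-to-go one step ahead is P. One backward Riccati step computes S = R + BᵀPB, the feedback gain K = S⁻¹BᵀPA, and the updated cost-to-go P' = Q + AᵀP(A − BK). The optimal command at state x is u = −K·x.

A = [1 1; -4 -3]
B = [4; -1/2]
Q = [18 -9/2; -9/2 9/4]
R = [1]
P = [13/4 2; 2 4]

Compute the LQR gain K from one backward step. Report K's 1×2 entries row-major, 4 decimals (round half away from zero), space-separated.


-0.2609 -0.1304

BᵀP = [12.0000 6.0000]
S = R + BᵀPB = [1] + [45.0000] = [46.0000]
BᵀPA = [-12.0000 -6.0000]
K = S⁻¹·BᵀPA = [-0.2609 -0.1304]
A−BK = [2.0435 1.5217; -4.1304 -3.0652]
AᵀP(A−BK) = [48.1196 35.6848; 35.6848 26.4674]
P' = Q + AᵀP(A−BK) = [66.1196 31.1848; 31.1848 28.7174]
tr(P') = 94.8370


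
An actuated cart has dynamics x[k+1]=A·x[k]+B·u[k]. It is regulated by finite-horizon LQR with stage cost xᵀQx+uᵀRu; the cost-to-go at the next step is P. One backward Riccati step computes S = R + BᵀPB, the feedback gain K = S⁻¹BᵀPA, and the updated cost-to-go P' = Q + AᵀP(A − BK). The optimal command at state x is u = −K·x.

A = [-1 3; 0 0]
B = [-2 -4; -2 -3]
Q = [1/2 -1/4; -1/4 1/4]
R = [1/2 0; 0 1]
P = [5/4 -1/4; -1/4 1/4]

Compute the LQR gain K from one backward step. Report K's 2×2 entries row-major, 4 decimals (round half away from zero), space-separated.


0.0367 -0.1101 0.2294 -0.6881

BᵀP = [-2.0000 0.0000; -4.2500 0.2500]
S = R + BᵀPB = [1/2 0; 0 1] + [4.0000 8.0000; 8.0000 16.2500] = [4.5000 8.0000; 8.0000 17.2500]
BᵀPA = [2.0000 -6.0000; 4.2500 -12.7500]
K = S⁻¹·BᵀPA = [0.0367 -0.1101; 0.2294 -0.6881]
A−BK = [-0.0092 0.0275; 0.7615 -2.2844]
AᵀP(A−BK) = [0.2018 -0.6055; -0.6055 1.8165]
P' = Q + AᵀP(A−BK) = [0.7018 -0.8555; -0.8555 2.0665]
tr(P') = 2.7683


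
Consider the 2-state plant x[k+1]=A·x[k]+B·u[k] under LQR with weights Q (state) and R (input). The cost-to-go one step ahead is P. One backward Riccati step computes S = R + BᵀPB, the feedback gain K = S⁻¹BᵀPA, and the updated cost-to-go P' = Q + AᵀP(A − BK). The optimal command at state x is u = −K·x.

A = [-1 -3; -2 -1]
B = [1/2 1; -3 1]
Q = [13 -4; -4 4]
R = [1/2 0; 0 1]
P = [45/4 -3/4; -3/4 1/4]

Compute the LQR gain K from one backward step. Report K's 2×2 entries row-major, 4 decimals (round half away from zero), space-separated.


BᵀP = [7.8750 -1.1250; 10.5000 -0.5000]
S = R + BᵀPB = [1/2 0; 0 1] + [7.3125 6.7500; 6.7500 10.0000] = [7.8125 6.7500; 6.7500 11.0000]
BᵀPA = [-5.6250 -22.5000; -9.5000 -31.0000]
K = S⁻¹·BᵀPA = [0.0557 -0.9474; -0.8978 -2.2368]
A−BK = [-0.1300 -0.2895; -0.9350 -1.6053]
AᵀP(A−BK) = [1.0341 2.4211; 2.4211 6.3421]
P' = Q + AᵀP(A−BK) = [14.0341 -1.5789; -1.5789 10.3421]
tr(P') = 24.3762

0.0557 -0.9474 -0.8978 -2.2368


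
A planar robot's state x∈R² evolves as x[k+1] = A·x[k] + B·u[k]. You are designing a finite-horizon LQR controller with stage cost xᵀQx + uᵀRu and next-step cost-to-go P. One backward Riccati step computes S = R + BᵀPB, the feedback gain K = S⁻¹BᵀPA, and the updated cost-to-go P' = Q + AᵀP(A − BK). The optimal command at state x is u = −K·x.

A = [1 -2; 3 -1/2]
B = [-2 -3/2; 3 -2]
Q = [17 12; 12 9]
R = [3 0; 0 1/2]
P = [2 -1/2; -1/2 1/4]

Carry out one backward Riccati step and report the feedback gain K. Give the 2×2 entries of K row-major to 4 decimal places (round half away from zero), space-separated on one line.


0.1474 0.3401 -0.6501 0.7531

BᵀP = [-5.5000 1.7500; -2.0000 0.2500]
S = R + BᵀPB = [3 0; 0 1/2] + [16.2500 4.7500; 4.7500 2.5000] = [19.2500 4.7500; 4.7500 3.0000]
BᵀPA = [-0.2500 10.1250; -1.2500 3.8750]
K = S⁻¹·BᵀPA = [0.1474 0.3401; -0.6501 0.7531]
A−BK = [0.3197 -0.1901; 1.2575 -0.0142]
AᵀP(A−BK) = [0.4742 -0.0986; -0.0986 0.7003]
P' = Q + AᵀP(A−BK) = [17.4742 11.9014; 11.9014 9.7003]
tr(P') = 27.1745


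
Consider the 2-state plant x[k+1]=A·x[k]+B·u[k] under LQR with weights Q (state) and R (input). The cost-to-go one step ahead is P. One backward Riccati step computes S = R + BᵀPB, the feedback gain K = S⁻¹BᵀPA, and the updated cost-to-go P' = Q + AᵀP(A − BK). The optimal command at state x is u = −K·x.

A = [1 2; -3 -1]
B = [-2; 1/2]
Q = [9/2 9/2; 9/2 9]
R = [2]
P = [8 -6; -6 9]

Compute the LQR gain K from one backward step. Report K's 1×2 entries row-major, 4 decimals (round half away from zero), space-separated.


-1.4197 -1.1295

BᵀP = [-19.0000 16.5000]
S = R + BᵀPB = [2] + [46.2500] = [48.2500]
BᵀPA = [-68.5000 -54.5000]
K = S⁻¹·BᵀPA = [-1.4197 -1.1295]
A−BK = [-1.8394 -0.2591; -2.2902 -0.4352]
AᵀP(A−BK) = [27.7513 7.6269; 7.6269 3.4404]
P' = Q + AᵀP(A−BK) = [32.2513 12.1269; 12.1269 12.4404]
tr(P') = 44.6917


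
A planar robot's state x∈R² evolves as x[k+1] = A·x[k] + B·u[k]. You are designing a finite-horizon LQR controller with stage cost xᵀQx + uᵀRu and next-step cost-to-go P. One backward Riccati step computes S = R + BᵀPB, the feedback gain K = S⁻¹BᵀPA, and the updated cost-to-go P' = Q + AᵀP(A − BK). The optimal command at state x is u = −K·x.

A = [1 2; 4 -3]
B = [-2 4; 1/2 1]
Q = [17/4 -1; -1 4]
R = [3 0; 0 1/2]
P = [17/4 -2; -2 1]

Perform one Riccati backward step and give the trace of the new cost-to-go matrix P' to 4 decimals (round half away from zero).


10.5871

BᵀP = [-9.5000 4.5000; 15.0000 -7.0000]
S = R + BᵀPB = [3 0; 0 1/2] + [21.2500 -33.5000; -33.5000 53.0000] = [24.2500 -33.5000; -33.5000 53.5000]
BᵀPA = [8.5000 -32.5000; -13.0000 51.0000]
K = S⁻¹·BᵀPA = [0.1099 -0.1727; -0.1742 0.8451]
A−BK = [1.9165 -1.7259; 4.1192 -3.7587]
AᵀP(A−BK) = [1.0516 -1.0453; -1.0453 1.2855]
P' = Q + AᵀP(A−BK) = [5.3016 -2.0453; -2.0453 5.2855]
tr(P') = 10.5871


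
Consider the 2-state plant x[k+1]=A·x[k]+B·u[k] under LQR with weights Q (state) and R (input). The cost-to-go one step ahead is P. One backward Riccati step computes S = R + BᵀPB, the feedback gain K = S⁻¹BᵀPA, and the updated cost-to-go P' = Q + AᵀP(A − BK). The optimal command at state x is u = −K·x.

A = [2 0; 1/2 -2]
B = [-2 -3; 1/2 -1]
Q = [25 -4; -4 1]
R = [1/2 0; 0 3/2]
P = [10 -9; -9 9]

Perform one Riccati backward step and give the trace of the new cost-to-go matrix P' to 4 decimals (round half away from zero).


BᵀP = [-24.5000 22.5000; -21.0000 18.0000]
S = R + BᵀPB = [1/2 0; 0 3/2] + [60.2500 51.0000; 51.0000 45.0000] = [60.7500 51.0000; 51.0000 46.5000]
BᵀPA = [-37.7500 -45.0000; -33.0000 -36.0000]
K = S⁻¹·BᵀPA = [-0.3233 -1.1457; -0.3551 0.4824]
A−BK = [0.2881 -0.8442; 0.3065 -0.9447]
AᵀP(A−BK) = [0.3275 -0.3317; -0.3317 1.8090]
P' = Q + AᵀP(A−BK) = [25.3275 -4.3317; -4.3317 2.8090]
tr(P') = 28.1365

28.1365


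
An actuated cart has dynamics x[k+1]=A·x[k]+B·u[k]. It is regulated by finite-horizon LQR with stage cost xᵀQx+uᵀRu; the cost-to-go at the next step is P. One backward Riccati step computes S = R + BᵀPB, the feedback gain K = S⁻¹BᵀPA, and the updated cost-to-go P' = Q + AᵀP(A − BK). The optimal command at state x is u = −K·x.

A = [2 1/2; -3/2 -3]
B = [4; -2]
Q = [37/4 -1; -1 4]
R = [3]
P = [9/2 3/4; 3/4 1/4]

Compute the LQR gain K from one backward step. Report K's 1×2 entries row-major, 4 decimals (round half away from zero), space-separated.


0.4570 0.0117

BᵀP = [16.5000 2.5000]
S = R + BᵀPB = [3] + [61.0000] = [64.0000]
BᵀPA = [29.2500 0.7500]
K = S⁻¹·BᵀPA = [0.4570 0.0117]
A−BK = [0.1719 0.4531; -0.5859 -2.9766]
AᵀP(A−BK) = [0.6943 0.2197; 0.2197 1.1162]
P' = Q + AᵀP(A−BK) = [9.9443 -0.7803; -0.7803 5.1162]
tr(P') = 15.0605


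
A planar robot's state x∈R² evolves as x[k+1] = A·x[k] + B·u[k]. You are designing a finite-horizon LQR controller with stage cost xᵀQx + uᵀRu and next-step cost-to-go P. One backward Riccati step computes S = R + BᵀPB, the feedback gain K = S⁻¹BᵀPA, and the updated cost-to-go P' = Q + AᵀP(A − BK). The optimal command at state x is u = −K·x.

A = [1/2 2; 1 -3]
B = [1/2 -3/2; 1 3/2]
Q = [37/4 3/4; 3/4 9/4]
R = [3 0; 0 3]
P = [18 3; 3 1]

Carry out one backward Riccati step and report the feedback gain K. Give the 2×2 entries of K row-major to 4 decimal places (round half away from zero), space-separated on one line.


0.4235 0.1140 -0.2547 -1.0659

BᵀP = [12.0000 2.5000; -22.5000 -3.0000]
S = R + BᵀPB = [3 0; 0 3] + [8.5000 -14.2500; -14.2500 29.2500] = [11.5000 -14.2500; -14.2500 32.2500]
BᵀPA = [8.5000 16.5000; -14.2500 -36.0000]
K = S⁻¹·BᵀPA = [0.4235 0.1140; -0.2547 -1.0659]
A−BK = [-0.0939 0.3441; 0.9587 -1.5151]
AᵀP(A−BK) = [1.2704 0.3419; 0.3419 4.7464]
P' = Q + AᵀP(A−BK) = [10.5204 1.0919; 1.0919 6.9964]
tr(P') = 17.5168


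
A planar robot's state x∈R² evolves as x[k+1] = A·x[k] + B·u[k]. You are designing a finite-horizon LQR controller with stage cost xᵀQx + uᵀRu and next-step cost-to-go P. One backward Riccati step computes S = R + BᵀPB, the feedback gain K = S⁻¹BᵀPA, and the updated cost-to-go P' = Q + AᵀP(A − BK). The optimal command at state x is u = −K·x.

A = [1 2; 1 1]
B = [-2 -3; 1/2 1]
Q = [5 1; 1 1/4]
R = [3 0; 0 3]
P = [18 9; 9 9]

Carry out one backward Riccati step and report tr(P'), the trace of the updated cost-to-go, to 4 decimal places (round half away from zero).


BᵀP = [-31.5000 -13.5000; -45.0000 -18.0000]
S = R + BᵀPB = [3 0; 0 3] + [56.2500 81.0000; 81.0000 117.0000] = [59.2500 81.0000; 81.0000 120.0000]
BᵀPA = [-45.0000 -76.5000; -63.0000 -108.0000]
K = S⁻¹·BᵀPA = [-0.5410 -0.7869; -0.1598 -0.3689]
A−BK = [-0.5615 -0.6803; 1.4303 1.7623]
AᵀP(A−BK) = [10.5861 13.3525; 13.3525 16.9672]
P' = Q + AᵀP(A−BK) = [15.5861 14.3525; 14.3525 17.2172]
tr(P') = 32.8033

32.8033


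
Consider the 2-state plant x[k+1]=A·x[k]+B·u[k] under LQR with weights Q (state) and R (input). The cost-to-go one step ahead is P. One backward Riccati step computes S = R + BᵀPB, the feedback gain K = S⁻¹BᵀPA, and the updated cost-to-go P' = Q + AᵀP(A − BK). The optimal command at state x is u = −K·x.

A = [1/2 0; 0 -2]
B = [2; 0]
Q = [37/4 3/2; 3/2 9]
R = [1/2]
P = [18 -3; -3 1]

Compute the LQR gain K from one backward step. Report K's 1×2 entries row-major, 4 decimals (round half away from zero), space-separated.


BᵀP = [36.0000 -6.0000]
S = R + BᵀPB = [1/2] + [72.0000] = [72.5000]
BᵀPA = [18.0000 12.0000]
K = S⁻¹·BᵀPA = [0.2483 0.1655]
A−BK = [0.0034 -0.3310; 0.0000 -2.0000]
AᵀP(A−BK) = [0.0310 0.0207; 0.0207 2.0138]
P' = Q + AᵀP(A−BK) = [9.2810 1.5207; 1.5207 11.0138]
tr(P') = 20.2948

0.2483 0.1655


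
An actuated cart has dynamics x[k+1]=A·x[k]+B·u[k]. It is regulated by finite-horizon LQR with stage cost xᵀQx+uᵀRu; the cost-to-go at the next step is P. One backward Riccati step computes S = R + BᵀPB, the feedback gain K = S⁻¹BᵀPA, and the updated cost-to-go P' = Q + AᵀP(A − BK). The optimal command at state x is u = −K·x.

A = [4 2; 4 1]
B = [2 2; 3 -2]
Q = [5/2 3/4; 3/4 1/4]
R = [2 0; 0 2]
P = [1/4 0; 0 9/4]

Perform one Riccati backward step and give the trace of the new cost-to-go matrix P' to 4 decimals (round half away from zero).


BᵀP = [0.5000 6.7500; 0.5000 -4.5000]
S = R + BᵀPB = [2 0; 0 2] + [21.2500 -12.5000; -12.5000 10.0000] = [23.2500 -12.5000; -12.5000 12.0000]
BᵀPA = [29.0000 7.7500; -16.0000 -3.5000]
K = S⁻¹·BᵀPA = [1.2057 0.4012; -0.0774 0.1263]
A−BK = [1.7434 0.9450; 0.2281 0.0489]
AᵀP(A−BK) = [3.7963 1.3849; 1.3849 0.5825]
P' = Q + AᵀP(A−BK) = [6.2963 2.1349; 2.1349 0.8325]
tr(P') = 7.1288

7.1288


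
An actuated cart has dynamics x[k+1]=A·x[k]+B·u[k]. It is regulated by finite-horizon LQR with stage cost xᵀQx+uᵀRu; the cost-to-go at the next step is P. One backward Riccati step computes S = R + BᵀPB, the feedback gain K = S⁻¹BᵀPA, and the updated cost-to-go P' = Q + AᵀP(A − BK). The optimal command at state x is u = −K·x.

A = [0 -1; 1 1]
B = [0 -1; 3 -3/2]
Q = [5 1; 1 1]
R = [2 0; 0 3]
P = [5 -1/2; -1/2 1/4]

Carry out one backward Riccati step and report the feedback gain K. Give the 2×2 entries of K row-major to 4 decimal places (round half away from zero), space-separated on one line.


0.1757 0.4770 0.0084 0.5941

BᵀP = [-1.5000 0.7500; -4.2500 0.1250]
S = R + BᵀPB = [2 0; 0 3] + [2.2500 0.3750; 0.3750 4.0625] = [4.2500 0.3750; 0.3750 7.0625]
BᵀPA = [0.7500 2.2500; 0.1250 4.3750]
K = S⁻¹·BᵀPA = [0.1757 0.4770; 0.0084 0.5941]
A−BK = [0.0084 -0.4059; 0.4854 0.4603]
AᵀP(A−BK) = [0.1172 0.3180; 0.3180 2.5774]
P' = Q + AᵀP(A−BK) = [5.1172 1.3180; 1.3180 3.5774]
tr(P') = 8.6946


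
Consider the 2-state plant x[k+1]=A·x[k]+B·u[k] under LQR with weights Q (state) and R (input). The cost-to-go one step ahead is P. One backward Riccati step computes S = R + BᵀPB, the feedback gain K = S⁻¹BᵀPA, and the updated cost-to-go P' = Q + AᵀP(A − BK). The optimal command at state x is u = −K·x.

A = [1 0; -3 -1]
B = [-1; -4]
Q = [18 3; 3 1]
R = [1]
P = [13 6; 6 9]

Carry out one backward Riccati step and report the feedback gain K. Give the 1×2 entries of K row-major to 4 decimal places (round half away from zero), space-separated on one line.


0.4320 0.2039

BᵀP = [-37.0000 -42.0000]
S = R + BᵀPB = [1] + [205.0000] = [206.0000]
BᵀPA = [89.0000 42.0000]
K = S⁻¹·BᵀPA = [0.4320 0.2039]
A−BK = [1.4320 0.2039; -1.2718 -0.1845]
AᵀP(A−BK) = [19.5485 2.8544; 2.8544 0.4369]
P' = Q + AᵀP(A−BK) = [37.5485 5.8544; 5.8544 1.4369]
tr(P') = 38.9854
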